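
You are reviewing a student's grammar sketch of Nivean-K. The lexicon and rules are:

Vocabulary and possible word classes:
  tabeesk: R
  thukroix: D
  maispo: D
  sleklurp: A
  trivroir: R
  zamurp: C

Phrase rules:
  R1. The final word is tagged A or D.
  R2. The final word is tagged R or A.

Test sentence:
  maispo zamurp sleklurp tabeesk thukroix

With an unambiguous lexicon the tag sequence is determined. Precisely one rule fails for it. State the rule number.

2

Fixed tagging: D C A R D.
Checking each rule: R1 holds, R2 violated.
Only rule 2 fails.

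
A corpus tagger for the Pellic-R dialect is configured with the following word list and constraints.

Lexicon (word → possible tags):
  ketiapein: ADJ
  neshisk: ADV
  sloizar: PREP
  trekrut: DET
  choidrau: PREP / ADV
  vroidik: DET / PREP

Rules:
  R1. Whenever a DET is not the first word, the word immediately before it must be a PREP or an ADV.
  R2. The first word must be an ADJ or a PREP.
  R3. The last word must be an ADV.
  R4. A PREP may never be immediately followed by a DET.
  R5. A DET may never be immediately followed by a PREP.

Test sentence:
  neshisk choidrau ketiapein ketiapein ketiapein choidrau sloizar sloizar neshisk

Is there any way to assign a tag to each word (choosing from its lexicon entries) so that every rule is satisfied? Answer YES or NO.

Candidates per position — 1:neshisk {ADV}; 2:choidrau {PREP,ADV}; 3:ketiapein {ADJ}; 4:ketiapein {ADJ}; 5:ketiapein {ADJ}; 6:choidrau {PREP,ADV}; 7:sloizar {PREP}; 8:sloizar {PREP}; 9:neshisk {ADV}.
Rule 2 cannot be satisfied by any choice of tags from the lexicon.
So there is no consistent tagging.

NO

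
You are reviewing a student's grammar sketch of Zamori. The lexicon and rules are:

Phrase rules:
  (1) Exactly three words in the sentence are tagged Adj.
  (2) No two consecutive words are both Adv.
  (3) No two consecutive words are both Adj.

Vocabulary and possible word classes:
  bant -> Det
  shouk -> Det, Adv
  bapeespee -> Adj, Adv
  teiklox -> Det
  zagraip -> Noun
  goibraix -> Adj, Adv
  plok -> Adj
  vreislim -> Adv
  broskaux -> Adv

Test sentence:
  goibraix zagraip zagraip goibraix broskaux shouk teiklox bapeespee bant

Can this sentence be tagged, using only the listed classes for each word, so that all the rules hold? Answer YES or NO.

Candidates per position — 1:goibraix {Adj,Adv}; 2:zagraip {Noun}; 3:zagraip {Noun}; 4:goibraix {Adj,Adv}; 5:broskaux {Adv}; 6:shouk {Det,Adv}; 7:teiklox {Det}; 8:bapeespee {Adj,Adv}; 9:bant {Det}.
One satisfying assignment: Adj Noun Noun Adj Adv Det Det Adj Det.
Check: rule 1 ok; rule 2 ok; rule 3 ok.

YES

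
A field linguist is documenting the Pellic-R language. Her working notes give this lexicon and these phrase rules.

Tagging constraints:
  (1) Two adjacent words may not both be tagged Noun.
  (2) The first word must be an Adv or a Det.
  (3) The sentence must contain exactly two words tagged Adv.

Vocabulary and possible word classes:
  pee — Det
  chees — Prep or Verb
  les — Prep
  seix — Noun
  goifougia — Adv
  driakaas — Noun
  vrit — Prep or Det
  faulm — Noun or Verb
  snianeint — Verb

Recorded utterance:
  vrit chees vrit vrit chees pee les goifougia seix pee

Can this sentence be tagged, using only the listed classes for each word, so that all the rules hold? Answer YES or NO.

NO

Candidates per position — 1:vrit {Prep,Det}; 2:chees {Prep,Verb}; 3:vrit {Prep,Det}; 4:vrit {Prep,Det}; 5:chees {Prep,Verb}; 6:pee {Det}; 7:les {Prep}; 8:goifougia {Adv}; 9:seix {Noun}; 10:pee {Det}.
Rule 3 cannot be satisfied by any choice of tags from the lexicon.
So there is no consistent tagging.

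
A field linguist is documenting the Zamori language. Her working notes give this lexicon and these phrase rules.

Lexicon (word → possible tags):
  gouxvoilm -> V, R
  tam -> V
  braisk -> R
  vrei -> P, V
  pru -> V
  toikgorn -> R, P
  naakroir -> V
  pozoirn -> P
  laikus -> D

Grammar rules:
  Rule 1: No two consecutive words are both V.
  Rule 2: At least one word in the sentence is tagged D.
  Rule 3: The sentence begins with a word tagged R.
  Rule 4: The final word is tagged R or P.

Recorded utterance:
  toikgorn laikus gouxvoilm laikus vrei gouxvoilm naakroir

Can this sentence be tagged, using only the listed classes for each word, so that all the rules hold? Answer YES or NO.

Candidates per position — 1:toikgorn {R,P}; 2:laikus {D}; 3:gouxvoilm {V,R}; 4:laikus {D}; 5:vrei {P,V}; 6:gouxvoilm {V,R}; 7:naakroir {V}.
Rule 4 cannot be satisfied by any choice of tags from the lexicon.
So there is no consistent tagging.

NO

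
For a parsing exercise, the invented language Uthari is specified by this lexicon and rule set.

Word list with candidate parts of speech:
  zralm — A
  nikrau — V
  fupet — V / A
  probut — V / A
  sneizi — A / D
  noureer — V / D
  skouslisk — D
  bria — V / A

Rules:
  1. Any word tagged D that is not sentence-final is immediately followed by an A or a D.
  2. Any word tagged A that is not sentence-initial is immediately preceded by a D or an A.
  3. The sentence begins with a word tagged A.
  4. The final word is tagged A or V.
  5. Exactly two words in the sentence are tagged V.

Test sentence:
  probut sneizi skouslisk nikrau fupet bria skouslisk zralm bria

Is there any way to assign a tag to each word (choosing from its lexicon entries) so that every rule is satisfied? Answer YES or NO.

Candidates per position — 1:probut {V,A}; 2:sneizi {A,D}; 3:skouslisk {D}; 4:nikrau {V}; 5:fupet {V,A}; 6:bria {V,A}; 7:skouslisk {D}; 8:zralm {A}; 9:bria {V,A}.
Rule 1 cannot be satisfied by any choice of tags from the lexicon.
So there is no consistent tagging.

NO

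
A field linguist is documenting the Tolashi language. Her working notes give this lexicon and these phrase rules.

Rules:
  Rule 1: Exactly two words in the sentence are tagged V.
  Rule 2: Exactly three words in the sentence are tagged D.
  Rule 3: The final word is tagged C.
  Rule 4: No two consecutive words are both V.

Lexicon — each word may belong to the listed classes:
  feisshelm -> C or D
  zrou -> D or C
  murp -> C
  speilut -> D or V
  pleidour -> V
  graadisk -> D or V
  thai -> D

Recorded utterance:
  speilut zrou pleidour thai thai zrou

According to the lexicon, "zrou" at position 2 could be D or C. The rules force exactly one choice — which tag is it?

Candidates per position — 1:speilut {D,V}; 2:zrou {D,C}; 3:pleidour {V}; 4:thai {D}; 5:thai {D}; 6:zrou {D,C}.
If word 1 were D, no tagging could satisfy rule 1; so word 1 is V.
If word 6 were D, no tagging could satisfy rule 3; so word 6 is C.
If word 2 were C, no tagging could satisfy rule 2; so word 2 is D.
The unique satisfying tagging is: V D V D D C.
Rule-by-rule: rule 1 ok; rule 2 ok; rule 3 ok; rule 4 ok.

D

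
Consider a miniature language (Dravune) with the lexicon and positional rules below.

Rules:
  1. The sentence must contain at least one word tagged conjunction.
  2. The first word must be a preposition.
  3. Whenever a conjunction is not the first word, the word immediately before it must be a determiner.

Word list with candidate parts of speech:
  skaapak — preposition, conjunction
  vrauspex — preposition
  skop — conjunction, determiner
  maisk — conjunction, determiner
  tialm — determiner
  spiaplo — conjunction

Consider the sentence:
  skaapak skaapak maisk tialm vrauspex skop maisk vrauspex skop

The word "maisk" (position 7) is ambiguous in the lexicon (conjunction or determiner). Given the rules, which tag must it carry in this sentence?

Candidates per position — 1:skaapak {preposition,conjunction}; 2:skaapak {preposition,conjunction}; 3:maisk {conjunction,determiner}; 4:tialm {determiner}; 5:vrauspex {preposition}; 6:skop {conjunction,determiner}; 7:maisk {conjunction,determiner}; 8:vrauspex {preposition}; 9:skop {conjunction,determiner}.
Position 1: conjunction is ruled out by rule 2; that leaves preposition.
Position 2: conjunction is ruled out by rule 3; that leaves preposition.
Position 3: conjunction is ruled out by rule 3; that leaves determiner.
Position 6: conjunction is ruled out by rule 3; that leaves determiner.
Position 9: conjunction is ruled out by rule 3; that leaves determiner.
Position 7: determiner is ruled out by rule 1; that leaves conjunction.
That leaves exactly one tagging: preposition preposition determiner determiner preposition determiner conjunction preposition determiner.
Checking: rule 1 ok; rule 2 ok; rule 3 ok.

conjunction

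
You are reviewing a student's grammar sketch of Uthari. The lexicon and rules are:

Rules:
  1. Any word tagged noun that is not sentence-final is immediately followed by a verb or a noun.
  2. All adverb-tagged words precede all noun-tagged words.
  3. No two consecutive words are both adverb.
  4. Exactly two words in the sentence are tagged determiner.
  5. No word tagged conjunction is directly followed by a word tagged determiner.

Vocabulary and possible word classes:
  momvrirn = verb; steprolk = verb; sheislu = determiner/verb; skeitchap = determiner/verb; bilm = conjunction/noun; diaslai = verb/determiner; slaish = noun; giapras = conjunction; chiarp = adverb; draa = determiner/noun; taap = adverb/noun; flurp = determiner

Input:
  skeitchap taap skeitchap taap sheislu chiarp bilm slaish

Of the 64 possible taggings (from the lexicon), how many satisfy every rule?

6

Candidates per position — 1:skeitchap {determiner,verb}; 2:taap {adverb,noun}; 3:skeitchap {determiner,verb}; 4:taap {adverb,noun}; 5:sheislu {determiner,verb}; 6:chiarp {adverb}; 7:bilm {conjunction,noun}; 8:slaish {noun}.
There are 64 candidate sequences in total.
Checking each against the rules leaves 6 sequences.
Count = 6.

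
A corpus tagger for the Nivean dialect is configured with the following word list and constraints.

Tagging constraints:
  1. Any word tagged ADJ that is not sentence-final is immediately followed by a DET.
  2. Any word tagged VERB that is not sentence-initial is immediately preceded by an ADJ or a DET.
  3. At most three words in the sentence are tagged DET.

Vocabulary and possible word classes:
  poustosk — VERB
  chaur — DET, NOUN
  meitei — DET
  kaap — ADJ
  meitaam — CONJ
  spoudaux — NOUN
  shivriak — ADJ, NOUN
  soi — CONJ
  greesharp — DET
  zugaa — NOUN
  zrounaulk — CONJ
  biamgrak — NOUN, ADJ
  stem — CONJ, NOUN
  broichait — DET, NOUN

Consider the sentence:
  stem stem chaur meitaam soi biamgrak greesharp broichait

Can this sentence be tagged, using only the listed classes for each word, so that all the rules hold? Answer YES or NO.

Candidates per position — 1:stem {CONJ,NOUN}; 2:stem {CONJ,NOUN}; 3:chaur {DET,NOUN}; 4:meitaam {CONJ}; 5:soi {CONJ}; 6:biamgrak {NOUN,ADJ}; 7:greesharp {DET}; 8:broichait {DET,NOUN}.
One satisfying assignment: NOUN NOUN NOUN CONJ CONJ ADJ DET DET.
Check: rule 1 ok; rule 2 ok; rule 3 ok.

YES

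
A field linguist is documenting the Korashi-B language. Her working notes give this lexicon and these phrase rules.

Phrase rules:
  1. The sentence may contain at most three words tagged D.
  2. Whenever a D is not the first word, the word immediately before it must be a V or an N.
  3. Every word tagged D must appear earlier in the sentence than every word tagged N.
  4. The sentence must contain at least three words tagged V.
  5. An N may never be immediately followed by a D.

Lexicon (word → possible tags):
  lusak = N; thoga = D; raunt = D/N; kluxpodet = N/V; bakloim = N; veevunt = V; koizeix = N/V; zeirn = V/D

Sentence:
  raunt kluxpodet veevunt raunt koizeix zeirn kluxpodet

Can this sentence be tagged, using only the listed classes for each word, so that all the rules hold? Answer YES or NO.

YES

Candidates per position — 1:raunt {D,N}; 2:kluxpodet {N,V}; 3:veevunt {V}; 4:raunt {D,N}; 5:koizeix {N,V}; 6:zeirn {V,D}; 7:kluxpodet {N,V}.
One satisfying assignment: D N V N V V V.
Checking: rule 1 satisfied; rule 2 satisfied; rule 3 satisfied; rule 4 satisfied; rule 5 satisfied.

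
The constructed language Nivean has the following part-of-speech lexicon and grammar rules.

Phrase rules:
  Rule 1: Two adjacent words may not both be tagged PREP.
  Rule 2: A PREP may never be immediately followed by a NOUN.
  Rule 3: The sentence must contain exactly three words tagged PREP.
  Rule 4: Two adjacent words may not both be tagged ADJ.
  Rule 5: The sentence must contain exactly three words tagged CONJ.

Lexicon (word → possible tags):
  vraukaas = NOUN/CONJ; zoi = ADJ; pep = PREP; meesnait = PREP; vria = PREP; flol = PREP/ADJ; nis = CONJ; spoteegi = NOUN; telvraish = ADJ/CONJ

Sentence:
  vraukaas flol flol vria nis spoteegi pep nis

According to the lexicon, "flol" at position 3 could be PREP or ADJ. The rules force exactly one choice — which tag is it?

ADJ

Candidates per position — 1:vraukaas {NOUN,CONJ}; 2:flol {PREP,ADJ}; 3:flol {PREP,ADJ}; 4:vria {PREP}; 5:nis {CONJ}; 6:spoteegi {NOUN}; 7:pep {PREP}; 8:nis {CONJ}.
If word 1 were NOUN, no tagging could satisfy rule 5; so word 1 is CONJ.
If word 3 were PREP, no tagging could satisfy rule 1; so word 3 is ADJ.
If word 2 were ADJ, no tagging could satisfy rule 3; so word 2 is PREP.
The unique satisfying tagging is: CONJ PREP ADJ PREP CONJ NOUN PREP CONJ.
Verifying each rule — rule 1 holds; rule 2 holds; rule 3 holds; rule 4 holds; rule 5 holds.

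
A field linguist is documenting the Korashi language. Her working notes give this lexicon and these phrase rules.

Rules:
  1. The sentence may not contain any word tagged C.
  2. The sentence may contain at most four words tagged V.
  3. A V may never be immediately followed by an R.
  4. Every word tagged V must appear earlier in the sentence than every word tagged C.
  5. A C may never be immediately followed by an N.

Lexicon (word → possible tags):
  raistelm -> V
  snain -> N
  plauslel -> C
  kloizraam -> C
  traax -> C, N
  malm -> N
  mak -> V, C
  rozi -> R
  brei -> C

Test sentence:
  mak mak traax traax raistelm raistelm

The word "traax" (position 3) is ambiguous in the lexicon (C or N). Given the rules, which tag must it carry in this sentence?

N

Candidates per position — 1:mak {V,C}; 2:mak {V,C}; 3:traax {C,N}; 4:traax {C,N}; 5:raistelm {V}; 6:raistelm {V}.
If word 1 were C, no tagging could satisfy rule 1; so word 1 is V.
If word 2 were C, no tagging could satisfy rule 1; so word 2 is V.
If word 3 were C, no tagging could satisfy rule 1; so word 3 is N.
If word 4 were C, no tagging could satisfy rule 1; so word 4 is N.
The unique satisfying tagging is: V V N N V V.
Checking: rule 1 ok; rule 2 ok; rule 3 ok; rule 4 ok; rule 5 ok.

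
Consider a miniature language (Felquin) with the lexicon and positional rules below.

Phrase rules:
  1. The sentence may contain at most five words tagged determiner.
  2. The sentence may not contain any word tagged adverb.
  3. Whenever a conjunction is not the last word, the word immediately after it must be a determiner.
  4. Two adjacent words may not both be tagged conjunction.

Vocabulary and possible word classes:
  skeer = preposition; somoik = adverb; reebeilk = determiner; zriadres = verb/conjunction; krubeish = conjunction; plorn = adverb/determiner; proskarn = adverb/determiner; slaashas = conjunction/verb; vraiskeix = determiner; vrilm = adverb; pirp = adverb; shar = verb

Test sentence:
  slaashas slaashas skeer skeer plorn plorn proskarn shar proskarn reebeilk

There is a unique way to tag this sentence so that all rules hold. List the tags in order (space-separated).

Candidates per position — 1:slaashas {conjunction,verb}; 2:slaashas {conjunction,verb}; 3:skeer {preposition}; 4:skeer {preposition}; 5:plorn {adverb,determiner}; 6:plorn {adverb,determiner}; 7:proskarn {adverb,determiner}; 8:shar {verb}; 9:proskarn {adverb,determiner}; 10:reebeilk {determiner}.
At position 1, choosing conjunction makes rule 3 impossible to satisfy; hence verb.
At position 2, choosing conjunction makes rule 3 impossible to satisfy; hence verb.
At position 5, choosing adverb makes rule 2 impossible to satisfy; hence determiner.
At position 6, choosing adverb makes rule 2 impossible to satisfy; hence determiner.
At position 7, choosing adverb makes rule 2 impossible to satisfy; hence determiner.
At position 9, choosing adverb makes rule 2 impossible to satisfy; hence determiner.
The only consistent sequence is: verb verb preposition preposition determiner determiner determiner verb determiner determiner.
Verifying each rule — rule 1 ok; rule 2 ok; rule 3 ok; rule 4 ok.

verb verb preposition preposition determiner determiner determiner verb determiner determiner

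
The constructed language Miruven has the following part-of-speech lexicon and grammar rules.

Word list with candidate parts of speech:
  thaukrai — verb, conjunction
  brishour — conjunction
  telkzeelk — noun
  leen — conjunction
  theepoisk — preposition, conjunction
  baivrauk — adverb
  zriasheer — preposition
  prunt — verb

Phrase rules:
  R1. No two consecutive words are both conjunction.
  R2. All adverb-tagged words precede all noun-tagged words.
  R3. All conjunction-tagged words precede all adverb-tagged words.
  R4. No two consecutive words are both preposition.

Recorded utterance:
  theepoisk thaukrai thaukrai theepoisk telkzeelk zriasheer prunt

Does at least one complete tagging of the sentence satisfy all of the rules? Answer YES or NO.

YES

Candidates per position — 1:theepoisk {preposition,conjunction}; 2:thaukrai {verb,conjunction}; 3:thaukrai {verb,conjunction}; 4:theepoisk {preposition,conjunction}; 5:telkzeelk {noun}; 6:zriasheer {preposition}; 7:prunt {verb}.
One satisfying assignment: preposition conjunction verb preposition noun preposition verb.
Check: rule 1 ok; rule 2 ok; rule 3 ok; rule 4 ok.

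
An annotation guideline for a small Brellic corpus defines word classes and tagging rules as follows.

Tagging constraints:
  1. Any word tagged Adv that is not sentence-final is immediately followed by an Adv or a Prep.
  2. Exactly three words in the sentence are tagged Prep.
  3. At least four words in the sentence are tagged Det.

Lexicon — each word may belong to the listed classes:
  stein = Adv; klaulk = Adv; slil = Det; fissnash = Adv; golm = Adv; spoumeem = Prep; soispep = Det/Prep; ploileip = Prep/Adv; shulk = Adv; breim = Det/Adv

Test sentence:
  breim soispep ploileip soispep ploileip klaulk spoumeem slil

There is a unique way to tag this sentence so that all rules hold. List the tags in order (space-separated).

Det Det Prep Det Prep Adv Prep Det

Candidates per position — 1:breim {Det,Adv}; 2:soispep {Det,Prep}; 3:ploileip {Prep,Adv}; 4:soispep {Det,Prep}; 5:ploileip {Prep,Adv}; 6:klaulk {Adv}; 7:spoumeem {Prep}; 8:slil {Det}.
Position 1: tagging it Adv would leave rule 3 unsatisfiable, so it must be Det.
Position 2: tagging it Prep would leave rule 3 unsatisfiable, so it must be Det.
Position 4: tagging it Prep would leave rule 3 unsatisfiable, so it must be Det.
Position 5: tagging it Adv would leave rule 2 unsatisfiable, so it must be Prep.
Position 3: tagging it Adv would leave rule 1 unsatisfiable, so it must be Prep.
So the tagging must be: Det Det Prep Det Prep Adv Prep Det.
Check: rule 1 holds; rule 2 holds; rule 3 holds.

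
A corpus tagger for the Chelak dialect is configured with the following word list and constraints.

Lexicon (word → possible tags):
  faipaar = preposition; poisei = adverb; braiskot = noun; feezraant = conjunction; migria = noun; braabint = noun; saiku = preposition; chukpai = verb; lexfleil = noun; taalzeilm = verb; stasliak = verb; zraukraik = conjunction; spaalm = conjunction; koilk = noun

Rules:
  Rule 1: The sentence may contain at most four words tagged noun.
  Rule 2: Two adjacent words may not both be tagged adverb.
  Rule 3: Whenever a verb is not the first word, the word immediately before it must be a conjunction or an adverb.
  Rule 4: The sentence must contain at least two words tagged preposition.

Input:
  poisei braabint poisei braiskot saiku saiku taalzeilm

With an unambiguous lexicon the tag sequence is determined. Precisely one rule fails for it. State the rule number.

Fixed tagging: adverb noun adverb noun preposition preposition verb.
Applying the rules: R1 ok, R2 ok, R3 fails, R4 ok.
Only rule 3 fails.

3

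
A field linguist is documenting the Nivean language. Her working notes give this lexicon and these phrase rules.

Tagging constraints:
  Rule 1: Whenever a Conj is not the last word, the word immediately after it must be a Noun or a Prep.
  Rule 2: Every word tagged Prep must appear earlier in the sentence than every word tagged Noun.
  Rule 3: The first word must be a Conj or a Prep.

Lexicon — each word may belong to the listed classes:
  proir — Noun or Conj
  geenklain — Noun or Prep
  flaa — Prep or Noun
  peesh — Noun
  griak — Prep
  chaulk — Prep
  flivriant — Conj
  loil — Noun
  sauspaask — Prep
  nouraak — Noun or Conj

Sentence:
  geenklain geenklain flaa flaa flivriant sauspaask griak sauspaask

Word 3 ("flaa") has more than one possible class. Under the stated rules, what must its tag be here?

Candidates per position — 1:geenklain {Noun,Prep}; 2:geenklain {Noun,Prep}; 3:flaa {Prep,Noun}; 4:flaa {Prep,Noun}; 5:flivriant {Conj}; 6:sauspaask {Prep}; 7:griak {Prep}; 8:sauspaask {Prep}.
Position 1: Noun is ruled out by rule 2; that leaves Prep.
Position 2: Noun is ruled out by rule 2; that leaves Prep.
Position 3: Noun is ruled out by rule 2; that leaves Prep.
Position 4: Noun is ruled out by rule 2; that leaves Prep.
So the tagging must be: Prep Prep Prep Prep Conj Prep Prep Prep.
Checking: rule 1 ✓; rule 2 ✓; rule 3 ✓.

Prep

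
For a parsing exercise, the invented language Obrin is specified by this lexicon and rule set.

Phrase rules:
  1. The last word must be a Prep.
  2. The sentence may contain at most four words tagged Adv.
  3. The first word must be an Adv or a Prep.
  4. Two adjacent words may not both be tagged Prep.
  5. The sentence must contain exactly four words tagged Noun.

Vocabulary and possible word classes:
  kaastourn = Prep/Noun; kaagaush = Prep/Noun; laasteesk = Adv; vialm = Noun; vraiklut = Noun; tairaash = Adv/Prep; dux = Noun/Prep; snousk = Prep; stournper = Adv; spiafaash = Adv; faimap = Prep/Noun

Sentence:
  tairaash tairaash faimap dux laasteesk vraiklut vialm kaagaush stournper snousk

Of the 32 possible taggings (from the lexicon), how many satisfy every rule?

8

Candidates per position — 1:tairaash {Adv,Prep}; 2:tairaash {Adv,Prep}; 3:faimap {Prep,Noun}; 4:dux {Noun,Prep}; 5:laasteesk {Adv}; 6:vraiklut {Noun}; 7:vialm {Noun}; 8:kaagaush {Prep,Noun}; 9:stournper {Adv}; 10:snousk {Prep}.
There are 32 candidate sequences in total.
Checking each against the rules leaves 8 sequences.
Count = 8.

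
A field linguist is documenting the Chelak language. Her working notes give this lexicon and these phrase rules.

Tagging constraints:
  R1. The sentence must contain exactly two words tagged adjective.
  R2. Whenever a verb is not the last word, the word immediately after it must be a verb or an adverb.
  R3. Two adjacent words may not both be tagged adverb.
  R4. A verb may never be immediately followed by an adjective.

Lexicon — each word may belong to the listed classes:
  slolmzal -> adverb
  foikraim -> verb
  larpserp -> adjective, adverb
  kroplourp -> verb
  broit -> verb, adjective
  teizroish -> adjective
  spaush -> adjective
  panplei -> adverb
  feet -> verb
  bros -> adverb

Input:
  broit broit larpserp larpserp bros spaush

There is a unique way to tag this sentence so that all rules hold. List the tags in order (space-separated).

Candidates per position — 1:broit {verb,adjective}; 2:broit {verb,adjective}; 3:larpserp {adjective,adverb}; 4:larpserp {adjective,adverb}; 5:bros {adverb}; 6:spaush {adjective}.
At position 4, choosing adverb makes rule 3 impossible to satisfy; hence adjective.
At position 1, choosing adjective makes rule 1 impossible to satisfy; hence verb.
At position 2, choosing adjective makes rule 1 impossible to satisfy; hence verb.
At position 3, choosing adjective makes rule 1 impossible to satisfy; hence adverb.
That leaves exactly one tagging: verb verb adverb adjective adverb adjective.
Verifying each rule — rule 1 ok; rule 2 ok; rule 3 ok; rule 4 ok.

verb verb adverb adjective adverb adjective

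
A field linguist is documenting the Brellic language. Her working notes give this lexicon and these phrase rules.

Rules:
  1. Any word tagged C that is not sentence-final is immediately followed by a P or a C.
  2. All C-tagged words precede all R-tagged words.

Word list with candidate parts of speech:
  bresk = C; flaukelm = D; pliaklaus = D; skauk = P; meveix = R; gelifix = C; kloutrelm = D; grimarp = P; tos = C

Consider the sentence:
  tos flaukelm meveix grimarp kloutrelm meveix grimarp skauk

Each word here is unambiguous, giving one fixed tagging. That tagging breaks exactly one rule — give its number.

1

Fixed tagging: C D R P D R P P.
Checking each rule: R1 fails, R2 ok.
Only rule 1 fails.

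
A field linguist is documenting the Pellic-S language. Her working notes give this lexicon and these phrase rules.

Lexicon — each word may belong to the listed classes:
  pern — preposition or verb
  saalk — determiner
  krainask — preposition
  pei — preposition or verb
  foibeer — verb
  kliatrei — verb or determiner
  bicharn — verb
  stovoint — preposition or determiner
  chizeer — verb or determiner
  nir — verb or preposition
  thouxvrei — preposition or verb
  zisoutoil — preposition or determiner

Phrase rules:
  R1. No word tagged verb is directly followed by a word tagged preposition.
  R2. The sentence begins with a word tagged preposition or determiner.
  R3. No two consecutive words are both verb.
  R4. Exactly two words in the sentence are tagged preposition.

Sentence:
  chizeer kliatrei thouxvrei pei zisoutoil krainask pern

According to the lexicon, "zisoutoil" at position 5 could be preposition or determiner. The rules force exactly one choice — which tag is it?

Candidates per position — 1:chizeer {verb,determiner}; 2:kliatrei {verb,determiner}; 3:thouxvrei {preposition,verb}; 4:pei {preposition,verb}; 5:zisoutoil {preposition,determiner}; 6:krainask {preposition}; 7:pern {preposition,verb}.
If word 1 were verb, no tagging could satisfy rule 2; so word 1 is determiner.
Position 5: the remaining choice is settled jointly with positions 2, 3, 4, 7 — only determiner at position 5 is part of a tagging that satisfies every rule.
That leaves exactly one tagging: determiner determiner preposition verb determiner preposition verb.
Rule-by-rule: rule 1 ok; rule 2 ok; rule 3 ok; rule 4 ok.

determiner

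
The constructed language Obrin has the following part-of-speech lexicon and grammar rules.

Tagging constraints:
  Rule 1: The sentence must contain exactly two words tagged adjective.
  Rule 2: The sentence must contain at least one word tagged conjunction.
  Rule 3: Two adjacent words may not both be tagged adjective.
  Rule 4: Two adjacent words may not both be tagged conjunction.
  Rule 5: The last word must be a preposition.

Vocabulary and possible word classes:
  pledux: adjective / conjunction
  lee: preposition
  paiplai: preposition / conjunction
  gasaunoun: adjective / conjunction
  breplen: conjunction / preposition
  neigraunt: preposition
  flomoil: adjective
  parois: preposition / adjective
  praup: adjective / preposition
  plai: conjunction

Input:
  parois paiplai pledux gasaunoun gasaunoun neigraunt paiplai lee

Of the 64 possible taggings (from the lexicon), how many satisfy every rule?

Candidates per position — 1:parois {preposition,adjective}; 2:paiplai {preposition,conjunction}; 3:pledux {adjective,conjunction}; 4:gasaunoun {adjective,conjunction}; 5:gasaunoun {adjective,conjunction}; 6:neigraunt {preposition}; 7:paiplai {preposition,conjunction}; 8:lee {preposition}.
There are 64 candidate sequences in total.
Checking each against the rules leaves 6 sequences.
Count = 6.

6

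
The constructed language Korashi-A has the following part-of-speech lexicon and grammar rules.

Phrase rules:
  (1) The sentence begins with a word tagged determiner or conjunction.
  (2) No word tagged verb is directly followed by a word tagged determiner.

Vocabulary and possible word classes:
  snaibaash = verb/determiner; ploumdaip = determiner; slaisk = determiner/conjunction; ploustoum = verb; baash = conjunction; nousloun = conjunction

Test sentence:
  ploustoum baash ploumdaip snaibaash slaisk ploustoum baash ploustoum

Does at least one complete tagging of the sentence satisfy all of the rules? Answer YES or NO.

NO

Candidates per position — 1:ploustoum {verb}; 2:baash {conjunction}; 3:ploumdaip {determiner}; 4:snaibaash {verb,determiner}; 5:slaisk {determiner,conjunction}; 6:ploustoum {verb}; 7:baash {conjunction}; 8:ploustoum {verb}.
Rule 1 cannot be satisfied by any choice of tags from the lexicon.
So there is no consistent tagging.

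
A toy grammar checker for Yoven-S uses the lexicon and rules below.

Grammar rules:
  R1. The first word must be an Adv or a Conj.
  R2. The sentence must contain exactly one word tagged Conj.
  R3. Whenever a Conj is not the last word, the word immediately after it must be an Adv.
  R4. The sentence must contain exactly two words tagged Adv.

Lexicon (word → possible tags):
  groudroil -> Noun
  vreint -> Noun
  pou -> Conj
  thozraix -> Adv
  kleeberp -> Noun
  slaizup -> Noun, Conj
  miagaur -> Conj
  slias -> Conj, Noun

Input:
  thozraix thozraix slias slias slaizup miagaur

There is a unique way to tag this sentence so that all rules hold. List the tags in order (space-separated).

Adv Adv Noun Noun Noun Conj

Candidates per position — 1:thozraix {Adv}; 2:thozraix {Adv}; 3:slias {Conj,Noun}; 4:slias {Conj,Noun}; 5:slaizup {Noun,Conj}; 6:miagaur {Conj}.
If word 3 were Conj, no tagging could satisfy rule 2; so word 3 is Noun.
If word 4 were Conj, no tagging could satisfy rule 2; so word 4 is Noun.
If word 5 were Conj, no tagging could satisfy rule 2; so word 5 is Noun.
The only consistent sequence is: Adv Adv Noun Noun Noun Conj.
Rule-by-rule: rule 1 satisfied; rule 2 satisfied; rule 3 satisfied; rule 4 satisfied.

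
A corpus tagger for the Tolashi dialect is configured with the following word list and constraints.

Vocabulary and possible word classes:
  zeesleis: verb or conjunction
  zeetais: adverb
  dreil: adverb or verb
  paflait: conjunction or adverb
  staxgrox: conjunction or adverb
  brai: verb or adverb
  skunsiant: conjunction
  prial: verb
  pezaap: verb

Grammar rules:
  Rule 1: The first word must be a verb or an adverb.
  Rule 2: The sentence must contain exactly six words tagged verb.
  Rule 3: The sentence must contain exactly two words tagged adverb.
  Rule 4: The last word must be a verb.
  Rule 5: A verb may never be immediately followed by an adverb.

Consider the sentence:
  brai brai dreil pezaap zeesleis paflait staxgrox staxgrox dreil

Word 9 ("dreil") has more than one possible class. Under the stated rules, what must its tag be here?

Candidates per position — 1:brai {verb,adverb}; 2:brai {verb,adverb}; 3:dreil {adverb,verb}; 4:pezaap {verb}; 5:zeesleis {verb,conjunction}; 6:paflait {conjunction,adverb}; 7:staxgrox {conjunction,adverb}; 8:staxgrox {conjunction,adverb}; 9:dreil {adverb,verb}.
Word 1 cannot be adverb — rule 2 would then fail for every completion. It is verb.
Word 2 cannot be adverb — rule 2 would then fail for every completion. It is verb.
Word 3 cannot be adverb — rule 2 would then fail for every completion. It is verb.
Word 5 cannot be conjunction — rule 2 would then fail for every completion. It is verb.
Word 6 cannot be adverb — rule 5 would then fail for every completion. It is conjunction.
Word 9 cannot be adverb — rule 2 would then fail for every completion. It is verb.
Word 7 cannot be conjunction — rule 3 would then fail for every completion. It is adverb.
Word 8 cannot be conjunction — rule 3 would then fail for every completion. It is adverb.
The unique satisfying tagging is: verb verb verb verb verb conjunction adverb adverb verb.
Rule-by-rule: rule 1 ✓; rule 2 ✓; rule 3 ✓; rule 4 ✓; rule 5 ✓.

verb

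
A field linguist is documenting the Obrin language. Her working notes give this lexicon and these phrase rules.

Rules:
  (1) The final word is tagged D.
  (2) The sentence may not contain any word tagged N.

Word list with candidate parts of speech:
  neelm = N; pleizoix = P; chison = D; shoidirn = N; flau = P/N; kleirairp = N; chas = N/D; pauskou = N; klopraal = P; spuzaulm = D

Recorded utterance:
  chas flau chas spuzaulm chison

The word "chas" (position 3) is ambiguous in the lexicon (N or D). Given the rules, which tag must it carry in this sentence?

D

Candidates per position — 1:chas {N,D}; 2:flau {P,N}; 3:chas {N,D}; 4:spuzaulm {D}; 5:chison {D}.
At position 1, choosing N makes rule 2 impossible to satisfy; hence D.
At position 2, choosing N makes rule 2 impossible to satisfy; hence P.
At position 3, choosing N makes rule 2 impossible to satisfy; hence D.
That leaves exactly one tagging: D P D D D.
Check: rule 1 satisfied; rule 2 satisfied.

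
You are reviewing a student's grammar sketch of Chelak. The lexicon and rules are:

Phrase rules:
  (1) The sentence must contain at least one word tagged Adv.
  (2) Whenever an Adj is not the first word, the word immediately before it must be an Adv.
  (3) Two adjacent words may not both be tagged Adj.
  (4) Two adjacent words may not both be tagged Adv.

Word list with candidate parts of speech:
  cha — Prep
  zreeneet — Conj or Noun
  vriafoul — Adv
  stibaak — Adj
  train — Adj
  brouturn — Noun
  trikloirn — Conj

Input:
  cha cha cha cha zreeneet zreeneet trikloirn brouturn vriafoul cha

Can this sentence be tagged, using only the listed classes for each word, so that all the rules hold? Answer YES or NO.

Candidates per position — 1:cha {Prep}; 2:cha {Prep}; 3:cha {Prep}; 4:cha {Prep}; 5:zreeneet {Conj,Noun}; 6:zreeneet {Conj,Noun}; 7:trikloirn {Conj}; 8:brouturn {Noun}; 9:vriafoul {Adv}; 10:cha {Prep}.
One satisfying assignment: Prep Prep Prep Prep Conj Conj Conj Noun Adv Prep.
Rule-by-rule: rule 1 holds; rule 2 holds; rule 3 holds; rule 4 holds.

YES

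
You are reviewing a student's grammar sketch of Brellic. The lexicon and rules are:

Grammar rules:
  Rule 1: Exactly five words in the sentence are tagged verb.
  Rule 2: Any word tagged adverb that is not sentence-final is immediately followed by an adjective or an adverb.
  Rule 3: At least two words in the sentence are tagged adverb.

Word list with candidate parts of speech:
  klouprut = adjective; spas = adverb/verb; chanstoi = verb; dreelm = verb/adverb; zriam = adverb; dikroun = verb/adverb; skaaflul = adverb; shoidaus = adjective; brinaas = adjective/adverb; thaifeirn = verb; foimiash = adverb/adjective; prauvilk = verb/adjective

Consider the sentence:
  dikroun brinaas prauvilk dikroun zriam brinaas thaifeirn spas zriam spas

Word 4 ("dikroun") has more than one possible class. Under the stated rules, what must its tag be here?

verb

Candidates per position — 1:dikroun {verb,adverb}; 2:brinaas {adjective,adverb}; 3:prauvilk {verb,adjective}; 4:dikroun {verb,adverb}; 5:zriam {adverb}; 6:brinaas {adjective,adverb}; 7:thaifeirn {verb}; 8:spas {adverb,verb}; 9:zriam {adverb}; 10:spas {adverb,verb}.
Word 6 cannot be adverb — rule 2 would then fail for every completion. It is adjective.
Word 10 cannot be verb — rule 2 would then fail for every completion. It is adverb.
Word 1 cannot be adverb — rule 1 would then fail for every completion. It is verb.
Word 3 cannot be adjective — rule 1 would then fail for every completion. It is verb.
Word 4 cannot be adverb — rule 1 would then fail for every completion. It is verb.
Word 8 cannot be adverb — rule 1 would then fail for every completion. It is verb.
Word 2 cannot be adverb — rule 2 would then fail for every completion. It is adjective.
The only consistent sequence is: verb adjective verb verb adverb adjective verb verb adverb adverb.
Checking: rule 1 ✓; rule 2 ✓; rule 3 ✓.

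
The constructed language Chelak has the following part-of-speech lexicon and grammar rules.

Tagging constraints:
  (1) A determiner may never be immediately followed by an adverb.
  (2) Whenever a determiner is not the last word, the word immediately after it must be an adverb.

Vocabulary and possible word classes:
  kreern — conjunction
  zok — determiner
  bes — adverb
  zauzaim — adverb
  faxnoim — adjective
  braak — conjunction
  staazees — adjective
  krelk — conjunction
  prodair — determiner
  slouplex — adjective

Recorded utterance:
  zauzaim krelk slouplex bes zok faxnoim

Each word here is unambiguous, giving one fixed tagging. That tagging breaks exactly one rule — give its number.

2

Fixed tagging: adverb conjunction adjective adverb determiner adjective.
Rule check: R1 holds, R2 violated.
Only rule 2 fails.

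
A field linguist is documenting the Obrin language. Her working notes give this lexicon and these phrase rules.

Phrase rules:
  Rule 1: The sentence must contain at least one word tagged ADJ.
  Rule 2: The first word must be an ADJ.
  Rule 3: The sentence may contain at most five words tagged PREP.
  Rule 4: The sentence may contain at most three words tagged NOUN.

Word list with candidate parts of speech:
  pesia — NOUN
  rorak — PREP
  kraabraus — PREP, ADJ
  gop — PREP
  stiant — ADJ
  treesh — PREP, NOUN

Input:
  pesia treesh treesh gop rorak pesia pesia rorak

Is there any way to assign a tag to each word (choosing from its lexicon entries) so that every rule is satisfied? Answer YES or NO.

Candidates per position — 1:pesia {NOUN}; 2:treesh {PREP,NOUN}; 3:treesh {PREP,NOUN}; 4:gop {PREP}; 5:rorak {PREP}; 6:pesia {NOUN}; 7:pesia {NOUN}; 8:rorak {PREP}.
Rule 1 cannot be satisfied by any choice of tags from the lexicon.
So there is no consistent tagging.

NO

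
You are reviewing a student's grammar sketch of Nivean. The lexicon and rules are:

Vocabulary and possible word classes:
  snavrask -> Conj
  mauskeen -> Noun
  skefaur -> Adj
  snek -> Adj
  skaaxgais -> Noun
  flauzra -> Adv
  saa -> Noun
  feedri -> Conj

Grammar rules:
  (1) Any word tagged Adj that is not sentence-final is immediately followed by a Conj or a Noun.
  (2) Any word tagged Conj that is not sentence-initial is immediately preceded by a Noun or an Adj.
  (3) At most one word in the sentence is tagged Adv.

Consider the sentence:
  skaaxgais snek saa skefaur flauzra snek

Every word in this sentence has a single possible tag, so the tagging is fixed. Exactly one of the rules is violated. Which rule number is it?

1

Fixed tagging: Noun Adj Noun Adj Adv Adj.
Applying the rules: R1 violated, R2 holds, R3 holds.
Only rule 1 fails.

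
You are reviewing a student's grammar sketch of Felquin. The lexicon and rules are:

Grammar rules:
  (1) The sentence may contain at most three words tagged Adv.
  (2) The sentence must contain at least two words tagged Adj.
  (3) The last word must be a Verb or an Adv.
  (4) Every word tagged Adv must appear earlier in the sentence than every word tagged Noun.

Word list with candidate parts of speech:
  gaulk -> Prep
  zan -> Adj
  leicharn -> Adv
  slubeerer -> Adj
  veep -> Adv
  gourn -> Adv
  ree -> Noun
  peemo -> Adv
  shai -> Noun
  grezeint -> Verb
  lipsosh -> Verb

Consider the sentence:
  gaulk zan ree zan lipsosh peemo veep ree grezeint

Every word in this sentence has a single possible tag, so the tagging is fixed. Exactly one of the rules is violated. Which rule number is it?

Fixed tagging: Prep Adj Noun Adj Verb Adv Adv Noun Verb.
Applying the rules: R1 pass, R2 pass, R3 pass, R4 fail.
Only rule 4 fails.

4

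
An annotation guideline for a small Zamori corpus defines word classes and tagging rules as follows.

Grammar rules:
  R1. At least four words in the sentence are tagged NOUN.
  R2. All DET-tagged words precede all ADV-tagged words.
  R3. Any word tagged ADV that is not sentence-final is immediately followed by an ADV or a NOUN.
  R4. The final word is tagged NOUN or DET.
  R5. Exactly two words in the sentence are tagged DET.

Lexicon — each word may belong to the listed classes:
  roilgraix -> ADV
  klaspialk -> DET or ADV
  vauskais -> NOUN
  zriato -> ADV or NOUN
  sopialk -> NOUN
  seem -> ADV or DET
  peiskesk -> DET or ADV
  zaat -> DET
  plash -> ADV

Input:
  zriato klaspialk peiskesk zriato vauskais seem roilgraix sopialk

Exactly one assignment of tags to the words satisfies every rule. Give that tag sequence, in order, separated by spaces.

NOUN DET DET NOUN NOUN ADV ADV NOUN

Candidates per position — 1:zriato {ADV,NOUN}; 2:klaspialk {DET,ADV}; 3:peiskesk {DET,ADV}; 4:zriato {ADV,NOUN}; 5:vauskais {NOUN}; 6:seem {ADV,DET}; 7:roilgraix {ADV}; 8:sopialk {NOUN}.
Position 1: ADV is ruled out by rule 1; that leaves NOUN.
Position 4: ADV is ruled out by rule 1; that leaves NOUN.
The remaining ambiguous positions (2, 3, 6) are resolved jointly — only one combination satisfies every rule.
That leaves exactly one tagging: NOUN DET DET NOUN NOUN ADV ADV NOUN.
Check: rule 1 satisfied; rule 2 satisfied; rule 3 satisfied; rule 4 satisfied; rule 5 satisfied.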